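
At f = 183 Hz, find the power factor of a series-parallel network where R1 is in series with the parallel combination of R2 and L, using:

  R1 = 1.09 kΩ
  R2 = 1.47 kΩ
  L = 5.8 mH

Step 1 — Angular frequency: ω = 2π·f = 2π·183 = 1150 rad/s.
Step 2 — Component impedances:
  R1: Z = R = 1090 Ω
  R2: Z = R = 1470 Ω
  L: Z = jωL = j·1150·0.0058 = 0 + j6.669 Ω
Step 3 — Parallel branch: R2 || L = 1/(1/R2 + 1/L) = 0.03025 + j6.669 Ω.
Step 4 — Series with R1: Z_total = R1 + (R2 || L) = 1090 + j6.669 Ω = 1090∠0.4° Ω.
Step 5 — Power factor: PF = cos(φ) = Re(Z)/|Z| = 1090/1090 = 1.
Step 6 — Type: Im(Z) = 6.669 ⇒ lagging (phase φ = 0.4°).

PF = 1 (lagging, φ = 0.4°)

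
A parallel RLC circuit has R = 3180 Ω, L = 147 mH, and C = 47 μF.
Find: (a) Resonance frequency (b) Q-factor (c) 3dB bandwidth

Step 1 — Resonance: ω₀ = 1/√(LC) = 1/√(0.147·4.7e-05) = 380.4 rad/s.
Step 2 — f₀ = ω₀/(2π) = 60.55 Hz.
Step 3 — Parallel Q: Q = R/(ω₀L) = 3180/(380.4·0.147) = 56.86.
Step 4 — Bandwidth: Δω = ω₀/Q = 6.691 rad/s; BW = Δω/(2π) = 1.065 Hz.

(a) f₀ = 60.55 Hz  (b) Q = 56.86  (c) BW = 1.065 Hz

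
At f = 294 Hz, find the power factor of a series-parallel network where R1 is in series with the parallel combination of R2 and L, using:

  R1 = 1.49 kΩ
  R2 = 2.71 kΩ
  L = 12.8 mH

Step 1 — Angular frequency: ω = 2π·f = 2π·294 = 1847 rad/s.
Step 2 — Component impedances:
  R1: Z = R = 1490 Ω
  R2: Z = R = 2710 Ω
  L: Z = jωL = j·1847·0.0128 = 0 + j23.64 Ω
Step 3 — Parallel branch: R2 || L = 1/(1/R2 + 1/L) = 0.2063 + j23.64 Ω.
Step 4 — Series with R1: Z_total = R1 + (R2 || L) = 1490 + j23.64 Ω = 1490∠0.9° Ω.
Step 5 — Power factor: PF = cos(φ) = Re(Z)/|Z| = 1490.2/1490.4 = 0.9999.
Step 6 — Type: Im(Z) = 23.64 ⇒ lagging (phase φ = 0.9°).

PF = 0.9999 (lagging, φ = 0.9°)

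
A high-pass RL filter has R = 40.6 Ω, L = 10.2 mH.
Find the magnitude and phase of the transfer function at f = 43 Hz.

Step 1 — Angular frequency: ω = 2π·43 = 270.2 rad/s.
Step 2 — Transfer function: H(jω) = jωL/(R + jωL).
Step 3 — Numerator jωL = j·2.756; denominator R + jωL = 40.6 + j2.756.
Step 4 — H = 0.004586 + j0.06757.
Step 5 — Magnitude: |H| = 0.06772 (-23.4 dB); phase: φ = 86.1°.

|H| = 0.06772 (-23.4 dB), φ = 86.1°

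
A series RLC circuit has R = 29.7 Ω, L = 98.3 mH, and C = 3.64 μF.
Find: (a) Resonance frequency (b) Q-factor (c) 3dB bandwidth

Step 1 — Resonance condition Im(Z)=0 gives ω₀ = 1/√(LC).
Step 2 — ω₀ = 1/√(0.0983·3.64e-06) = 1672 rad/s.
Step 3 — f₀ = ω₀/(2π) = 266.1 Hz.
Step 4 — Series Q: Q = ω₀L/R = 1672·0.0983/29.7 = 5.533.
Step 5 — 3dB bandwidth: Δω = ω₀/Q = 302.1 rad/s; BW = Δω/(2π) = 48.09 Hz.

(a) f₀ = 266.1 Hz  (b) Q = 5.533  (c) BW = 48.09 Hz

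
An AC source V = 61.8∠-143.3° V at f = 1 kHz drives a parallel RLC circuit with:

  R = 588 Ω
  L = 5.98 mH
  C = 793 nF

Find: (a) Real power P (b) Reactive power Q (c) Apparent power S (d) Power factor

Step 1 — Angular frequency: ω = 2π·f = 2π·1000 = 6283 rad/s.
Step 2 — Component impedances:
  R: Z = R = 588 Ω
  L: Z = jωL = j·6283·0.00598 = 0 + j37.57 Ω
  C: Z = 1/(jωC) = -j/(ω·C) = 0 - j200.7 Ω
Step 3 — Parallel combination: 1/Z_total = 1/R + 1/L + 1/C; Z_total = 3.612 + j45.94 Ω = 46.09∠85.5° Ω.
Step 4 — Source phasor: V = 61.8∠-143.3° V = -49.55 - j36.93 V.
Step 5 — Current: I = V / Z = -0.8832 + j1.009 A = 1.341∠131.2° A.
Step 6 — Complex power: S = V·I* = 6.495 + j82.62 VA.
Step 7 — Real power: P = Re(S) = 6.495 W.
Step 8 — Reactive power: Q = Im(S) = 82.62 VAR.
Step 9 — Apparent power: |S| = 82.87 VA.
Step 10 — Power factor: PF = P/|S| = 0.07838 (lagging).

(a) P = 6.495 W  (b) Q = 82.62 VAR  (c) S = 82.87 VA  (d) PF = 0.07838 (lagging)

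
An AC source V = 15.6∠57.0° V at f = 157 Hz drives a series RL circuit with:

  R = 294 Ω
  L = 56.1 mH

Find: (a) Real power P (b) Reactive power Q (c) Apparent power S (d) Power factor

Step 1 — Angular frequency: ω = 2π·f = 2π·157 = 986.5 rad/s.
Step 2 — Component impedances:
  R: Z = R = 294 Ω
  L: Z = jωL = j·986.5·0.0561 = 0 + j55.34 Ω
Step 3 — Series combination: Z_total = R + L = 294 + j55.34 Ω = 299.2∠10.7° Ω.
Step 4 — Source phasor: V = 15.6∠57.0° V = 8.496 + j13.08 V.
Step 5 — Current: I = V / Z = 0.036 + j0.03772 A = 0.05215∠46.3° A.
Step 6 — Complex power: S = V·I* = 0.7994 + j0.1505 VA.
Step 7 — Real power: P = Re(S) = 0.7994 W.
Step 8 — Reactive power: Q = Im(S) = 0.1505 VAR.
Step 9 — Apparent power: |S| = 0.8135 VA.
Step 10 — Power factor: PF = P/|S| = 0.9827 (lagging).

(a) P = 0.7994 W  (b) Q = 0.1505 VAR  (c) S = 0.8135 VA  (d) PF = 0.9827 (lagging)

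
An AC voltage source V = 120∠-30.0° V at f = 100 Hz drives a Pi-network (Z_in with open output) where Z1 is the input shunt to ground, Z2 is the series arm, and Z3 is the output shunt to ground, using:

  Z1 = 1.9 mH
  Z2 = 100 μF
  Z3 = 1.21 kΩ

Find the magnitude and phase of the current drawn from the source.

Step 1 — Angular frequency: ω = 2π·f = 2π·100 = 628.3 rad/s.
Step 2 — Component impedances:
  Z1: Z = jωL = j·628.3·0.0019 = 0 + j1.194 Ω
  Z2: Z = 1/(jωC) = -j/(ω·C) = 0 - j15.92 Ω
  Z3: Z = R = 1210 Ω
Step 3 — With open output, the series arm Z2 and the output shunt Z3 appear in series to ground: Z2 + Z3 = 1210 - j15.92 Ω.
Step 4 — Parallel with input shunt Z1: Z_in = Z1 || (Z2 + Z3) = 0.001178 + j1.194 Ω = 1.194∠89.9° Ω.
Step 5 — Source phasor: V = 120∠-30.0° V = 103.9 - j60 V.
Step 6 — Ohm's law: I = V / Z_total = (103.9 - j60) / (0.001178 + j1.194) = -50.17 - j87.1 A.
Step 7 — Convert to polar: |I| = 100.5 A, ∠I = -119.9°.

I = 100.5∠-119.9° A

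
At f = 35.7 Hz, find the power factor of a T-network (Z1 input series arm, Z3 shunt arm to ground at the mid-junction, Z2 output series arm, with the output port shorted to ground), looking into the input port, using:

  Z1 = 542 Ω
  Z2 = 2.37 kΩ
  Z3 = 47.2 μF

Step 1 — Angular frequency: ω = 2π·f = 2π·35.7 = 224.3 rad/s.
Step 2 — Component impedances:
  Z1: Z = R = 542 Ω
  Z2: Z = R = 2370 Ω
  Z3: Z = 1/(jωC) = -j/(ω·C) = 0 - j94.45 Ω
Step 3 — With the output port shorted to ground, the output series arm Z2 runs from the junction to ground; the shunt arm Z3 also runs from the junction to ground. They appear in parallel: Z3 || Z2 = 3.758 - j94.3 Ω.
Step 4 — Series with input arm Z1: Z_in = Z1 + (Z3 || Z2) = 545.8 - j94.3 Ω = 553.8∠-9.8° Ω.
Step 5 — Power factor: PF = cos(φ) = Re(Z)/|Z| = 545.76/553.85 = 0.9854.
Step 6 — Type: Im(Z) = -94.3 ⇒ leading (phase φ = -9.8°).

PF = 0.9854 (leading, φ = -9.8°)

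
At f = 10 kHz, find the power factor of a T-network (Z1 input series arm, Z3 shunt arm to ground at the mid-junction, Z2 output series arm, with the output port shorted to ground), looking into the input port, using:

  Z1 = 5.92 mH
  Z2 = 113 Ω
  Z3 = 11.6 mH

Step 1 — Angular frequency: ω = 2π·f = 2π·1e+04 = 6.283e+04 rad/s.
Step 2 — Component impedances:
  Z1: Z = jωL = j·6.283e+04·0.00592 = 0 + j372 Ω
  Z2: Z = R = 113 Ω
  Z3: Z = jωL = j·6.283e+04·0.0116 = 0 + j728.8 Ω
Step 3 — With the output port shorted to ground, the output series arm Z2 runs from the junction to ground; the shunt arm Z3 also runs from the junction to ground. They appear in parallel: Z3 || Z2 = 110.3 + j17.11 Ω.
Step 4 — Series with input arm Z1: Z_in = Z1 + (Z3 || Z2) = 110.3 + j389.1 Ω = 404.4∠74.2° Ω.
Step 5 — Power factor: PF = cos(φ) = Re(Z)/|Z| = 110.35/404.42 = 0.2729.
Step 6 — Type: Im(Z) = 389.1 ⇒ lagging (phase φ = 74.2°).

PF = 0.2729 (lagging, φ = 74.2°)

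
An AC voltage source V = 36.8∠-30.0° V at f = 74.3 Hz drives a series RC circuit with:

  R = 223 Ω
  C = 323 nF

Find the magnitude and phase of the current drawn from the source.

Step 1 — Angular frequency: ω = 2π·f = 2π·74.3 = 466.8 rad/s.
Step 2 — Component impedances:
  R: Z = R = 223 Ω
  C: Z = 1/(jωC) = -j/(ω·C) = 0 - j6632 Ω
Step 3 — Series combination: Z_total = R + C = 223 - j6632 Ω = 6636∠-88.1° Ω.
Step 4 — Source phasor: V = 36.8∠-30.0° V = 31.87 - j18.4 V.
Step 5 — Ohm's law: I = V / Z_total = (31.87 - j18.4) / (223 - j6632) = 0.002933 + j0.004707 A.
Step 6 — Convert to polar: |I| = 0.005546 A, ∠I = 58.1°.

I = 0.005546∠58.1° A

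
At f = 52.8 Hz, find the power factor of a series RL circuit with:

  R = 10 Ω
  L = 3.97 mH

Step 1 — Angular frequency: ω = 2π·f = 2π·52.8 = 331.8 rad/s.
Step 2 — Component impedances:
  R: Z = R = 10 Ω
  L: Z = jωL = j·331.8·0.00397 = 0 + j1.317 Ω
Step 3 — Series combination: Z_total = R + L = 10 + j1.317 Ω = 10.09∠7.5° Ω.
Step 4 — Power factor: PF = cos(φ) = Re(Z)/|Z| = 10/10.0864 = 0.9914.
Step 5 — Type: Im(Z) = 1.317 ⇒ lagging (phase φ = 7.5°).

PF = 0.9914 (lagging, φ = 7.5°)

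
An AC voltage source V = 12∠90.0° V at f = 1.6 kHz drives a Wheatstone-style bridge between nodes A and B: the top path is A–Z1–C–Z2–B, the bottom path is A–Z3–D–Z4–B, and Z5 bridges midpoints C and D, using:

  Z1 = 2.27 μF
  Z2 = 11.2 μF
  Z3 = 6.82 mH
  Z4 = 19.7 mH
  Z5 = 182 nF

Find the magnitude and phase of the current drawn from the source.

Step 1 — Angular frequency: ω = 2π·f = 2π·1600 = 1.005e+04 rad/s.
Step 2 — Component impedances:
  Z1: Z = 1/(jωC) = -j/(ω·C) = 0 - j43.82 Ω
  Z2: Z = 1/(jωC) = -j/(ω·C) = 0 - j8.881 Ω
  Z3: Z = jωL = j·1.005e+04·0.00682 = 0 + j68.56 Ω
  Z4: Z = jωL = j·1.005e+04·0.0197 = 0 + j198 Ω
  Z5: Z = 1/(jωC) = -j/(ω·C) = 0 - j546.5 Ω
Step 3 — Bridge requires nodal analysis (the Z5 bridge couples midpoints C and D, so the two paths cannot be reduced to a simple series/parallel combination). Setting node B to ground and injecting 1 A at node A, the 3-node admittance system at A, C, D solves to V_A = Z_AB = 0 - j62.97 Ω = 62.97∠-90.0° Ω.
Step 4 — Source phasor: V = 12∠90.0° V = 0 + j12 V.
Step 5 — Ohm's law: I = V / Z_total = (0 + j12) / (0 - j62.97) = -0.1906 A.
Step 6 — Convert to polar: |I| = 0.1906 A, ∠I = 180.0°.

I = 0.1906∠180.0° A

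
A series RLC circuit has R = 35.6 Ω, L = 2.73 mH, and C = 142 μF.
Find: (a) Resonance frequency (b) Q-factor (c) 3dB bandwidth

Step 1 — Resonance: ω₀ = 1/√(LC) = 1/√(0.00273·0.000142) = 1606 rad/s.
Step 2 — f₀ = ω₀/(2π) = 255.6 Hz.
Step 3 — Series Q: Q = ω₀L/R = 1606·0.00273/35.6 = 0.1232.
Step 4 — Bandwidth: Δω = ω₀/Q = 1.304e+04 rad/s; BW = Δω/(2π) = 2075 Hz.

(a) f₀ = 255.6 Hz  (b) Q = 0.1232  (c) BW = 2075 Hz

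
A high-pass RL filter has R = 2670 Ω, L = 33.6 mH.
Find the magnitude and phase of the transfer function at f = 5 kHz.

Step 1 — Angular frequency: ω = 2π·5000 = 3.142e+04 rad/s.
Step 2 — Transfer function: H(jω) = jωL/(R + jωL).
Step 3 — Numerator jωL = j·1056; denominator R + jωL = 2670 + j1056.
Step 4 — H = 0.1352 + j0.3419.
Step 5 — Magnitude: |H| = 0.3677 (-8.7 dB); phase: φ = 68.4°.

|H| = 0.3677 (-8.7 dB), φ = 68.4°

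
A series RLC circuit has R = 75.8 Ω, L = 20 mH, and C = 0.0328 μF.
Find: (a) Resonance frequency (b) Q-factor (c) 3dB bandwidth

Step 1 — Resonance: ω₀ = 1/√(LC) = 1/√(0.02·3.28e-08) = 3.904e+04 rad/s.
Step 2 — f₀ = ω₀/(2π) = 6214 Hz.
Step 3 — Series Q: Q = ω₀L/R = 3.904e+04·0.02/75.8 = 10.3.
Step 4 — Bandwidth: Δω = ω₀/Q = 3790 rad/s; BW = Δω/(2π) = 603.2 Hz.

(a) f₀ = 6214 Hz  (b) Q = 10.3  (c) BW = 603.2 Hz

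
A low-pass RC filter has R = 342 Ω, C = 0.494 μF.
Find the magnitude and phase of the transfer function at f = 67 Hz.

Step 1 — Angular frequency: ω = 2π·67 = 421 rad/s.
Step 2 — Transfer function: H(jω) = 1/(1 + jωRC).
Step 3 — Denominator: 1 + jωRC = 1 + j·421·342·4.94e-07 = 1 + j0.07112.
Step 4 — H = 0.995 - j0.07076.
Step 5 — Magnitude: |H| = 0.9975 (-0.0 dB); phase: φ = -4.1°.

|H| = 0.9975 (-0.0 dB), φ = -4.1°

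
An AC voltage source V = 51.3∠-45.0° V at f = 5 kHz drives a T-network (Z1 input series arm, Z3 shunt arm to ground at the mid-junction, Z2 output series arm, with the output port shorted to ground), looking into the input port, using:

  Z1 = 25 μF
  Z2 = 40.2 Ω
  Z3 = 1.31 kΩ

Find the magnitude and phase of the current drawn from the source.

Step 1 — Angular frequency: ω = 2π·f = 2π·5000 = 3.142e+04 rad/s.
Step 2 — Component impedances:
  Z1: Z = 1/(jωC) = -j/(ω·C) = 0 - j1.273 Ω
  Z2: Z = R = 40.2 Ω
  Z3: Z = R = 1310 Ω
Step 3 — With the output port shorted to ground, the output series arm Z2 runs from the junction to ground; the shunt arm Z3 also runs from the junction to ground. They appear in parallel: Z3 || Z2 = 39 Ω.
Step 4 — Series with input arm Z1: Z_in = Z1 + (Z3 || Z2) = 39 - j1.273 Ω = 39.02∠-1.9° Ω.
Step 5 — Source phasor: V = 51.3∠-45.0° V = 36.27 - j36.27 V.
Step 6 — Ohm's law: I = V / Z_total = (36.27 - j36.27) / (39 - j1.273) = 0.9594 - j0.8987 A.
Step 7 — Convert to polar: |I| = 1.315 A, ∠I = -43.1°.

I = 1.315∠-43.1° A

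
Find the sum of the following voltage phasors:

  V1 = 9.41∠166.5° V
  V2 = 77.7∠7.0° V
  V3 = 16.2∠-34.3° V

Step 1 — Convert each phasor to rectangular form:
  V1 = 9.41·(cos(166.5°) + j·sin(166.5°)) = -9.15 + j2.197 V
  V2 = 77.7·(cos(7.0°) + j·sin(7.0°)) = 77.12 + j9.469 V
  V3 = 16.2·(cos(-34.3°) + j·sin(-34.3°)) = 13.38 - j9.129 V
Step 2 — Sum components: V_total = 81.35 + j2.537 V.
Step 3 — Convert to polar: |V_total| = 81.39 V, ∠V_total = 1.8°.

V_total = 81.39∠1.8° V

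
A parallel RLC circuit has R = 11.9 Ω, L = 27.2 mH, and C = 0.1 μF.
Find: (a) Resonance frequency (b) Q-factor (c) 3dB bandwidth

Step 1 — Resonance: ω₀ = 1/√(LC) = 1/√(0.0272·1e-07) = 1.917e+04 rad/s.
Step 2 — f₀ = ω₀/(2π) = 3052 Hz.
Step 3 — Parallel Q: Q = R/(ω₀L) = 11.9/(1.917e+04·0.0272) = 0.02282.
Step 4 — Bandwidth: Δω = ω₀/Q = 8.403e+05 rad/s; BW = Δω/(2π) = 1.337e+05 Hz.

(a) f₀ = 3052 Hz  (b) Q = 0.02282  (c) BW = 1.337e+05 Hz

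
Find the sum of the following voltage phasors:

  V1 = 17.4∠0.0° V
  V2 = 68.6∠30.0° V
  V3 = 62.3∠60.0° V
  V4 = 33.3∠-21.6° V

Step 1 — Convert each phasor to rectangular form:
  V1 = 17.4·(cos(0.0°) + j·sin(0.0°)) = 17.4 V
  V2 = 68.6·(cos(30.0°) + j·sin(30.0°)) = 59.41 + j34.3 V
  V3 = 62.3·(cos(60.0°) + j·sin(60.0°)) = 31.15 + j53.95 V
  V4 = 33.3·(cos(-21.6°) + j·sin(-21.6°)) = 30.96 - j12.26 V
Step 2 — Sum components: V_total = 138.9 + j75.99 V.
Step 3 — Convert to polar: |V_total| = 158.3 V, ∠V_total = 28.7°.

V_total = 158.3∠28.7° V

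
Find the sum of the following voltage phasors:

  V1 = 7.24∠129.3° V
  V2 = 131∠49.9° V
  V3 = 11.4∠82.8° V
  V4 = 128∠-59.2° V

Step 1 — Convert each phasor to rectangular form:
  V1 = 7.24·(cos(129.3°) + j·sin(129.3°)) = -4.586 + j5.603 V
  V2 = 131·(cos(49.9°) + j·sin(49.9°)) = 84.38 + j100.2 V
  V3 = 11.4·(cos(82.8°) + j·sin(82.8°)) = 1.429 + j11.31 V
  V4 = 128·(cos(-59.2°) + j·sin(-59.2°)) = 65.54 - j109.9 V
Step 2 — Sum components: V_total = 146.8 + j7.171 V.
Step 3 — Convert to polar: |V_total| = 146.9 V, ∠V_total = 2.8°.

V_total = 146.9∠2.8° V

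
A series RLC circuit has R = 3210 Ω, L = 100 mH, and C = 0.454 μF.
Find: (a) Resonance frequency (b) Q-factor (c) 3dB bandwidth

Step 1 — Resonance: ω₀ = 1/√(LC) = 1/√(0.1·4.54e-07) = 4693 rad/s.
Step 2 — f₀ = ω₀/(2π) = 747 Hz.
Step 3 — Series Q: Q = ω₀L/R = 4693·0.1/3210 = 0.1462.
Step 4 — Bandwidth: Δω = ω₀/Q = 3.21e+04 rad/s; BW = Δω/(2π) = 5109 Hz.

(a) f₀ = 747 Hz  (b) Q = 0.1462  (c) BW = 5109 Hz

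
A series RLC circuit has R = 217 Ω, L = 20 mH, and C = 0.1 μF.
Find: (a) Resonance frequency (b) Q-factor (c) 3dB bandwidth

Step 1 — Resonance condition Im(Z)=0 gives ω₀ = 1/√(LC).
Step 2 — ω₀ = 1/√(0.02·1e-07) = 2.236e+04 rad/s.
Step 3 — f₀ = ω₀/(2π) = 3559 Hz.
Step 4 — Series Q: Q = ω₀L/R = 2.236e+04·0.02/217 = 2.061.
Step 5 — 3dB bandwidth: Δω = ω₀/Q = 1.085e+04 rad/s; BW = Δω/(2π) = 1727 Hz.

(a) f₀ = 3559 Hz  (b) Q = 2.061  (c) BW = 1727 Hz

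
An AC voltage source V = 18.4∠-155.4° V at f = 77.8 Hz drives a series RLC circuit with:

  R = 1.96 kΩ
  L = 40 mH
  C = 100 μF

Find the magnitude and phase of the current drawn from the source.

Step 1 — Angular frequency: ω = 2π·f = 2π·77.8 = 488.8 rad/s.
Step 2 — Component impedances:
  R: Z = R = 1960 Ω
  L: Z = jωL = j·488.8·0.04 = 0 + j19.55 Ω
  C: Z = 1/(jωC) = -j/(ω·C) = 0 - j20.46 Ω
Step 3 — Series combination: Z_total = R + L + C = 1960 - j0.9037 Ω = 1960∠-0.0° Ω.
Step 4 — Source phasor: V = 18.4∠-155.4° V = -16.73 - j7.66 V.
Step 5 — Ohm's law: I = V / Z_total = (-16.73 - j7.66) / (1960 - j0.9037) = -0.008534 - j0.003912 A.
Step 6 — Convert to polar: |I| = 0.009388 A, ∠I = -155.4°.

I = 0.009388∠-155.4° A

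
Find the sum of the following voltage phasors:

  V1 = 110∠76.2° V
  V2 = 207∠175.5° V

Step 1 — Convert each phasor to rectangular form:
  V1 = 110·(cos(76.2°) + j·sin(76.2°)) = 26.24 + j106.8 V
  V2 = 207·(cos(175.5°) + j·sin(175.5°)) = -206.4 + j16.24 V
Step 2 — Sum components: V_total = -180.1 + j123.1 V.
Step 3 — Convert to polar: |V_total| = 218.2 V, ∠V_total = 145.7°.

V_total = 218.2∠145.7° V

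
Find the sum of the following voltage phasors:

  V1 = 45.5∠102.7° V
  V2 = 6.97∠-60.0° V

Step 1 — Convert each phasor to rectangular form:
  V1 = 45.5·(cos(102.7°) + j·sin(102.7°)) = -10 + j44.39 V
  V2 = 6.97·(cos(-60.0°) + j·sin(-60.0°)) = 3.485 - j6.036 V
Step 2 — Sum components: V_total = -6.518 + j38.35 V.
Step 3 — Convert to polar: |V_total| = 38.9 V, ∠V_total = 99.6°.

V_total = 38.9∠99.6° V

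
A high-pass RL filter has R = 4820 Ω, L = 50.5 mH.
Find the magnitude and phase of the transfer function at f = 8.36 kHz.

Step 1 — Angular frequency: ω = 2π·8360 = 5.253e+04 rad/s.
Step 2 — Transfer function: H(jω) = jωL/(R + jωL).
Step 3 — Numerator jωL = j·2653; denominator R + jωL = 4820 + j2653.
Step 4 — H = 0.2325 + j0.4224.
Step 5 — Magnitude: |H| = 0.4821 (-6.3 dB); phase: φ = 61.2°.

|H| = 0.4821 (-6.3 dB), φ = 61.2°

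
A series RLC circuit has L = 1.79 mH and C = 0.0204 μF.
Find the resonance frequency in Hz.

Step 1 — Resonance condition Im(Z)=0 gives ω₀ = 1/√(LC).
Step 2 — ω₀ = 1/√(0.00179·2.04e-08) = 1.655e+05 rad/s.
Step 3 — f₀ = ω₀/(2π) = 2.634e+04 Hz.

f₀ = 2.634e+04 Hz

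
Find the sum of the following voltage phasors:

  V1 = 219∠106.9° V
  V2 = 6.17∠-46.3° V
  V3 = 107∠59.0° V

Step 1 — Convert each phasor to rectangular form:
  V1 = 219·(cos(106.9°) + j·sin(106.9°)) = -63.66 + j209.5 V
  V2 = 6.17·(cos(-46.3°) + j·sin(-46.3°)) = 4.263 - j4.461 V
  V3 = 107·(cos(59.0°) + j·sin(59.0°)) = 55.11 + j91.72 V
Step 2 — Sum components: V_total = -4.292 + j296.8 V.
Step 3 — Convert to polar: |V_total| = 296.8 V, ∠V_total = 90.8°.

V_total = 296.8∠90.8° V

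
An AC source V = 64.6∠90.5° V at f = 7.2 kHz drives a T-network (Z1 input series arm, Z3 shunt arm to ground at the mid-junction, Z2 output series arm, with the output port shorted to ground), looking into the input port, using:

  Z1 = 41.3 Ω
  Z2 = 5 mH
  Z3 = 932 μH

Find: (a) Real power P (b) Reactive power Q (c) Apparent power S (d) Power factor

Step 1 — Angular frequency: ω = 2π·f = 2π·7200 = 4.524e+04 rad/s.
Step 2 — Component impedances:
  Z1: Z = R = 41.3 Ω
  Z2: Z = jωL = j·4.524e+04·0.005 = 0 + j226.2 Ω
  Z3: Z = jωL = j·4.524e+04·0.000932 = 0 + j42.16 Ω
Step 3 — With the output port shorted to ground, the output series arm Z2 runs from the junction to ground; the shunt arm Z3 also runs from the junction to ground. They appear in parallel: Z3 || Z2 = 0 + j35.54 Ω.
Step 4 — Series with input arm Z1: Z_in = Z1 + (Z3 || Z2) = 41.3 + j35.54 Ω = 54.49∠40.7° Ω.
Step 5 — Source phasor: V = 64.6∠90.5° V = -0.5637 + j64.6 V.
Step 6 — Current: I = V / Z = 0.7655 + j0.9054 A = 1.186∠49.8° A.
Step 7 — Complex power: S = V·I* = 58.06 + j49.96 VA.
Step 8 — Real power: P = Re(S) = 58.06 W.
Step 9 — Reactive power: Q = Im(S) = 49.96 VAR.
Step 10 — Apparent power: |S| = 76.59 VA.
Step 11 — Power factor: PF = P/|S| = 0.758 (lagging).

(a) P = 58.06 W  (b) Q = 49.96 VAR  (c) S = 76.59 VA  (d) PF = 0.758 (lagging)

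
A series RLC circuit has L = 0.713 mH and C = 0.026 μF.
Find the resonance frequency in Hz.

Step 1 — Resonance condition Im(Z)=0 gives ω₀ = 1/√(LC).
Step 2 — ω₀ = 1/√(0.000713·2.6e-08) = 2.323e+05 rad/s.
Step 3 — f₀ = ω₀/(2π) = 3.696e+04 Hz.

f₀ = 3.696e+04 Hz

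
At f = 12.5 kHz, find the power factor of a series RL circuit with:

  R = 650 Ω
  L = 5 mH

Step 1 — Angular frequency: ω = 2π·f = 2π·1.25e+04 = 7.854e+04 rad/s.
Step 2 — Component impedances:
  R: Z = R = 650 Ω
  L: Z = jωL = j·7.854e+04·0.005 = 0 + j392.7 Ω
Step 3 — Series combination: Z_total = R + L = 650 + j392.7 Ω = 759.4∠31.1° Ω.
Step 4 — Power factor: PF = cos(φ) = Re(Z)/|Z| = 650/759.4 = 0.8559.
Step 5 — Type: Im(Z) = 392.7 ⇒ lagging (phase φ = 31.1°).

PF = 0.8559 (lagging, φ = 31.1°)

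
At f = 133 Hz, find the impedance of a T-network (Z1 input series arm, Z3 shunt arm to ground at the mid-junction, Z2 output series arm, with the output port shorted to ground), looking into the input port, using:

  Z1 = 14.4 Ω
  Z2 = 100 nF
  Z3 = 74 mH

Step 1 — Angular frequency: ω = 2π·f = 2π·133 = 835.7 rad/s.
Step 2 — Component impedances:
  Z1: Z = R = 14.4 Ω
  Z2: Z = 1/(jωC) = -j/(ω·C) = 0 - j1.197e+04 Ω
  Z3: Z = jωL = j·835.7·0.074 = 0 + j61.84 Ω
Step 3 — With the output port shorted to ground, the output series arm Z2 runs from the junction to ground; the shunt arm Z3 also runs from the junction to ground. They appear in parallel: Z3 || Z2 = 0 + j62.16 Ω.
Step 4 — Series with input arm Z1: Z_in = Z1 + (Z3 || Z2) = 14.4 + j62.16 Ω = 63.81∠77.0° Ω.

Z = 14.4 + j62.16 Ω = 63.81∠77.0° Ω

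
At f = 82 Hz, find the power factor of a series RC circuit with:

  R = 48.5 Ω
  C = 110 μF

Step 1 — Angular frequency: ω = 2π·f = 2π·82 = 515.2 rad/s.
Step 2 — Component impedances:
  R: Z = R = 48.5 Ω
  C: Z = 1/(jωC) = -j/(ω·C) = 0 - j17.64 Ω
Step 3 — Series combination: Z_total = R + C = 48.5 - j17.64 Ω = 51.61∠-20.0° Ω.
Step 4 — Power factor: PF = cos(φ) = Re(Z)/|Z| = 48.5/51.61 = 0.9397.
Step 5 — Type: Im(Z) = -17.64 ⇒ leading (phase φ = -20.0°).

PF = 0.9397 (leading, φ = -20.0°)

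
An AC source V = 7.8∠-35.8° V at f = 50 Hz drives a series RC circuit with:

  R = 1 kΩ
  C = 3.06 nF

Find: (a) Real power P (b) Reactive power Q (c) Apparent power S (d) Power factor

Step 1 — Angular frequency: ω = 2π·f = 2π·50 = 314.2 rad/s.
Step 2 — Component impedances:
  R: Z = R = 1000 Ω
  C: Z = 1/(jωC) = -j/(ω·C) = 0 - j1.04e+06 Ω
Step 3 — Series combination: Z_total = R + C = 1000 - j1.04e+06 Ω = 1.04e+06∠-89.9° Ω.
Step 4 — Source phasor: V = 7.8∠-35.8° V = 6.326 - j4.563 V.
Step 5 — Current: I = V / Z = 4.392e-06 + j6.077e-06 A = 7.498e-06∠54.1° A.
Step 6 — Complex power: S = V·I* = 5.623e-08 - j5.849e-05 VA.
Step 7 — Real power: P = Re(S) = 5.623e-08 W.
Step 8 — Reactive power: Q = Im(S) = -5.849e-05 VAR.
Step 9 — Apparent power: |S| = 5.849e-05 VA.
Step 10 — Power factor: PF = P/|S| = 0.0009613 (leading).

(a) P = 5.623e-08 W  (b) Q = -5.849e-05 VAR  (c) S = 5.849e-05 VA  (d) PF = 0.0009613 (leading)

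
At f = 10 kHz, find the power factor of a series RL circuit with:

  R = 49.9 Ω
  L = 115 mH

Step 1 — Angular frequency: ω = 2π·f = 2π·1e+04 = 6.283e+04 rad/s.
Step 2 — Component impedances:
  R: Z = R = 49.9 Ω
  L: Z = jωL = j·6.283e+04·0.115 = 0 + j7226 Ω
Step 3 — Series combination: Z_total = R + L = 49.9 + j7226 Ω = 7226∠89.6° Ω.
Step 4 — Power factor: PF = cos(φ) = Re(Z)/|Z| = 49.9/7226 = 0.006906.
Step 5 — Type: Im(Z) = 7226 ⇒ lagging (phase φ = 89.6°).

PF = 0.006906 (lagging, φ = 89.6°)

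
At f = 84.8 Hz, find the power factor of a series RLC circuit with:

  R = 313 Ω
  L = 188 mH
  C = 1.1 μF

Step 1 — Angular frequency: ω = 2π·f = 2π·84.8 = 532.8 rad/s.
Step 2 — Component impedances:
  R: Z = R = 313 Ω
  L: Z = jωL = j·532.8·0.188 = 0 + j100.2 Ω
  C: Z = 1/(jωC) = -j/(ω·C) = 0 - j1706 Ω
Step 3 — Series combination: Z_total = R + L + C = 313 - j1606 Ω = 1636∠-79.0° Ω.
Step 4 — Power factor: PF = cos(φ) = Re(Z)/|Z| = 313/1636 = 0.1913.
Step 5 — Type: Im(Z) = -1606 ⇒ leading (phase φ = -79.0°).

PF = 0.1913 (leading, φ = -79.0°)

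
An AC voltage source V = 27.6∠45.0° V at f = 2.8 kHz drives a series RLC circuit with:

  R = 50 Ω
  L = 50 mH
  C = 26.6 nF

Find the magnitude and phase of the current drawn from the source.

Step 1 — Angular frequency: ω = 2π·f = 2π·2800 = 1.759e+04 rad/s.
Step 2 — Component impedances:
  R: Z = R = 50 Ω
  L: Z = jωL = j·1.759e+04·0.05 = 0 + j879.6 Ω
  C: Z = 1/(jωC) = -j/(ω·C) = 0 - j2137 Ω
Step 3 — Series combination: Z_total = R + L + C = 50 - j1257 Ω = 1258∠-87.7° Ω.
Step 4 — Source phasor: V = 27.6∠45.0° V = 19.52 + j19.52 V.
Step 5 — Ohm's law: I = V / Z_total = (19.52 + j19.52) / (50 - j1257) = -0.01488 + j0.01611 A.
Step 6 — Convert to polar: |I| = 0.02194 A, ∠I = 132.7°.

I = 0.02194∠132.7° A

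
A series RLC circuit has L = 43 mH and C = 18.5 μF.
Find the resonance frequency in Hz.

Step 1 — Resonance condition Im(Z)=0 gives ω₀ = 1/√(LC).
Step 2 — ω₀ = 1/√(0.043·1.85e-05) = 1121 rad/s.
Step 3 — f₀ = ω₀/(2π) = 178.4 Hz.

f₀ = 178.4 Hz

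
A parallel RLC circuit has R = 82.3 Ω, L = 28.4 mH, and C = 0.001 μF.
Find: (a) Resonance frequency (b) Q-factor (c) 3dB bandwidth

Step 1 — Resonance: ω₀ = 1/√(LC) = 1/√(0.0284·1e-09) = 1.876e+05 rad/s.
Step 2 — f₀ = ω₀/(2π) = 2.986e+04 Hz.
Step 3 — Parallel Q: Q = R/(ω₀L) = 82.3/(1.876e+05·0.0284) = 0.01544.
Step 4 — Bandwidth: Δω = ω₀/Q = 1.215e+07 rad/s; BW = Δω/(2π) = 1.934e+06 Hz.

(a) f₀ = 2.986e+04 Hz  (b) Q = 0.01544  (c) BW = 1.934e+06 Hz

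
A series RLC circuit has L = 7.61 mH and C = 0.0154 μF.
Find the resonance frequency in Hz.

Step 1 — Resonance condition Im(Z)=0 gives ω₀ = 1/√(LC).
Step 2 — ω₀ = 1/√(0.00761·1.54e-08) = 9.237e+04 rad/s.
Step 3 — f₀ = ω₀/(2π) = 1.47e+04 Hz.

f₀ = 1.47e+04 Hz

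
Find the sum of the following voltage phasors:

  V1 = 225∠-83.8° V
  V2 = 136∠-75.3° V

Step 1 — Convert each phasor to rectangular form:
  V1 = 225·(cos(-83.8°) + j·sin(-83.8°)) = 24.3 - j223.7 V
  V2 = 136·(cos(-75.3°) + j·sin(-75.3°)) = 34.51 - j131.5 V
Step 2 — Sum components: V_total = 58.81 - j355.2 V.
Step 3 — Convert to polar: |V_total| = 360.1 V, ∠V_total = -80.6°.

V_total = 360.1∠-80.6° V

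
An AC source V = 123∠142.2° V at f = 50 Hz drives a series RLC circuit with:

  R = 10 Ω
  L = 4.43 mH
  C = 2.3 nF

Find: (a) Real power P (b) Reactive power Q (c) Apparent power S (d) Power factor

Step 1 — Angular frequency: ω = 2π·f = 2π·50 = 314.2 rad/s.
Step 2 — Component impedances:
  R: Z = R = 10 Ω
  L: Z = jωL = j·314.2·0.00443 = 0 + j1.392 Ω
  C: Z = 1/(jωC) = -j/(ω·C) = 0 - j1.384e+06 Ω
Step 3 — Series combination: Z_total = R + L + C = 10 - j1.384e+06 Ω = 1.384e+06∠-90.0° Ω.
Step 4 — Source phasor: V = 123∠142.2° V = -97.19 + j75.39 V.
Step 5 — Current: I = V / Z = -5.447e-05 - j7.023e-05 A = 8.888e-05∠-127.8° A.
Step 6 — Complex power: S = V·I* = 7.899e-08 - j0.01093 VA.
Step 7 — Real power: P = Re(S) = 7.899e-08 W.
Step 8 — Reactive power: Q = Im(S) = -0.01093 VAR.
Step 9 — Apparent power: |S| = 0.01093 VA.
Step 10 — Power factor: PF = P/|S| = 7.226e-06 (leading).

(a) P = 7.899e-08 W  (b) Q = -0.01093 VAR  (c) S = 0.01093 VA  (d) PF = 7.226e-06 (leading)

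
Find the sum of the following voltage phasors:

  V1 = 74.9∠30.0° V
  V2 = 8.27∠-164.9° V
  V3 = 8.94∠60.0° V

Step 1 — Convert each phasor to rectangular form:
  V1 = 74.9·(cos(30.0°) + j·sin(30.0°)) = 64.87 + j37.45 V
  V2 = 8.27·(cos(-164.9°) + j·sin(-164.9°)) = -7.984 - j2.154 V
  V3 = 8.94·(cos(60.0°) + j·sin(60.0°)) = 4.47 + j7.742 V
Step 2 — Sum components: V_total = 61.35 + j43.04 V.
Step 3 — Convert to polar: |V_total| = 74.94 V, ∠V_total = 35.0°.

V_total = 74.94∠35.0° V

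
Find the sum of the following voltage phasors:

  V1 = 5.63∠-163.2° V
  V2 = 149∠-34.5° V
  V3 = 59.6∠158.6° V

Step 1 — Convert each phasor to rectangular form:
  V1 = 5.63·(cos(-163.2°) + j·sin(-163.2°)) = -5.39 - j1.627 V
  V2 = 149·(cos(-34.5°) + j·sin(-34.5°)) = 122.8 - j84.39 V
  V3 = 59.6·(cos(158.6°) + j·sin(158.6°)) = -55.49 + j21.75 V
Step 2 — Sum components: V_total = 61.91 - j64.28 V.
Step 3 — Convert to polar: |V_total| = 89.24 V, ∠V_total = -46.1°.

V_total = 89.24∠-46.1° V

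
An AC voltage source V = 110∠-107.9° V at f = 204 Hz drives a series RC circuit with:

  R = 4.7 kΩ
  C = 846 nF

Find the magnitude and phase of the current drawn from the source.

Step 1 — Angular frequency: ω = 2π·f = 2π·204 = 1282 rad/s.
Step 2 — Component impedances:
  R: Z = R = 4700 Ω
  C: Z = 1/(jωC) = -j/(ω·C) = 0 - j922.2 Ω
Step 3 — Series combination: Z_total = R + C = 4700 - j922.2 Ω = 4790∠-11.1° Ω.
Step 4 — Source phasor: V = 110∠-107.9° V = -33.81 - j104.7 V.
Step 5 — Ohm's law: I = V / Z_total = (-33.81 - j104.7) / (4700 - j922.2) = -0.002719 - j0.0228 A.
Step 6 — Convert to polar: |I| = 0.02297 A, ∠I = -96.8°.

I = 0.02297∠-96.8° A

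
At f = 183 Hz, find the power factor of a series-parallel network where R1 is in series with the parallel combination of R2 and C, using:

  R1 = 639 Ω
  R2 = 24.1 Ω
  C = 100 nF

Step 1 — Angular frequency: ω = 2π·f = 2π·183 = 1150 rad/s.
Step 2 — Component impedances:
  R1: Z = R = 639 Ω
  R2: Z = R = 24.1 Ω
  C: Z = 1/(jωC) = -j/(ω·C) = 0 - j8697 Ω
Step 3 — Parallel branch: R2 || C = 1/(1/R2 + 1/C) = 24.1 - j0.06678 Ω.
Step 4 — Series with R1: Z_total = R1 + (R2 || C) = 663.1 - j0.06678 Ω = 663.1∠-0.0° Ω.
Step 5 — Power factor: PF = cos(φ) = Re(Z)/|Z| = 663.1/663.1 = 1.
Step 6 — Type: Im(Z) = -0.06678 ⇒ leading (phase φ = -0.0°).

PF = 1 (leading, φ = -0.0°)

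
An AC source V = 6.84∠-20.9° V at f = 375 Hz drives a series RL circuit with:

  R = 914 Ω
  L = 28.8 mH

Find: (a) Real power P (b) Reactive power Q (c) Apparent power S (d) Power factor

Step 1 — Angular frequency: ω = 2π·f = 2π·375 = 2356 rad/s.
Step 2 — Component impedances:
  R: Z = R = 914 Ω
  L: Z = jωL = j·2356·0.0288 = 0 + j67.86 Ω
Step 3 — Series combination: Z_total = R + L = 914 + j67.86 Ω = 916.5∠4.2° Ω.
Step 4 — Source phasor: V = 6.84∠-20.9° V = 6.39 - j2.44 V.
Step 5 — Current: I = V / Z = 0.006756 - j0.003171 A = 0.007463∠-25.1° A.
Step 6 — Complex power: S = V·I* = 0.05091 + j0.00378 VA.
Step 7 — Real power: P = Re(S) = 0.05091 W.
Step 8 — Reactive power: Q = Im(S) = 0.00378 VAR.
Step 9 — Apparent power: |S| = 0.05105 VA.
Step 10 — Power factor: PF = P/|S| = 0.9973 (lagging).

(a) P = 0.05091 W  (b) Q = 0.00378 VAR  (c) S = 0.05105 VA  (d) PF = 0.9973 (lagging)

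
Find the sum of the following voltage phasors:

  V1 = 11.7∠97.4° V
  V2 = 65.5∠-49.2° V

Step 1 — Convert each phasor to rectangular form:
  V1 = 11.7·(cos(97.4°) + j·sin(97.4°)) = -1.507 + j11.6 V
  V2 = 65.5·(cos(-49.2°) + j·sin(-49.2°)) = 42.8 - j49.58 V
Step 2 — Sum components: V_total = 41.29 - j37.98 V.
Step 3 — Convert to polar: |V_total| = 56.1 V, ∠V_total = -42.6°.

V_total = 56.1∠-42.6° V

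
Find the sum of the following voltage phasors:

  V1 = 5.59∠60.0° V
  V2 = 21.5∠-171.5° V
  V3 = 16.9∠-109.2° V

Step 1 — Convert each phasor to rectangular form:
  V1 = 5.59·(cos(60.0°) + j·sin(60.0°)) = 2.795 + j4.841 V
  V2 = 21.5·(cos(-171.5°) + j·sin(-171.5°)) = -21.26 - j3.178 V
  V3 = 16.9·(cos(-109.2°) + j·sin(-109.2°)) = -5.558 - j15.96 V
Step 2 — Sum components: V_total = -24.03 - j14.3 V.
Step 3 — Convert to polar: |V_total| = 27.96 V, ∠V_total = -149.2°.

V_total = 27.96∠-149.2° V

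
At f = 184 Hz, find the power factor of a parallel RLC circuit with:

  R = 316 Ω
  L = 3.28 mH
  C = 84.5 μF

Step 1 — Angular frequency: ω = 2π·f = 2π·184 = 1156 rad/s.
Step 2 — Component impedances:
  R: Z = R = 316 Ω
  L: Z = jωL = j·1156·0.00328 = 0 + j3.792 Ω
  C: Z = 1/(jωC) = -j/(ω·C) = 0 - j10.24 Ω
Step 3 — Parallel combination: 1/Z_total = 1/R + 1/L + 1/C; Z_total = 0.1148 + j6.021 Ω = 6.022∠88.9° Ω.
Step 4 — Power factor: PF = cos(φ) = Re(Z)/|Z| = 0.1148/6.022 = 0.01906.
Step 5 — Type: Im(Z) = 6.021 ⇒ lagging (phase φ = 88.9°).

PF = 0.01906 (lagging, φ = 88.9°)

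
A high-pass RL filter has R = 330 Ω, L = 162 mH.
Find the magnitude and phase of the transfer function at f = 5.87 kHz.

Step 1 — Angular frequency: ω = 2π·5870 = 3.688e+04 rad/s.
Step 2 — Transfer function: H(jω) = jωL/(R + jωL).
Step 3 — Numerator jωL = j·5975; denominator R + jωL = 330 + j5975.
Step 4 — H = 0.997 + j0.05506.
Step 5 — Magnitude: |H| = 0.9985 (-0.0 dB); phase: φ = 3.2°.

|H| = 0.9985 (-0.0 dB), φ = 3.2°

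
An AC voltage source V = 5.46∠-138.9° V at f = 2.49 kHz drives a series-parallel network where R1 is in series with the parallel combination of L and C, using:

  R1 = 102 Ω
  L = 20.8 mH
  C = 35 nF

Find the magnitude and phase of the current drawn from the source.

Step 1 — Angular frequency: ω = 2π·f = 2π·2490 = 1.565e+04 rad/s.
Step 2 — Component impedances:
  R1: Z = R = 102 Ω
  L: Z = jωL = j·1.565e+04·0.0208 = 0 + j325.4 Ω
  C: Z = 1/(jωC) = -j/(ω·C) = 0 - j1826 Ω
Step 3 — Parallel branch: L || C = 1/(1/L + 1/C) = 0 + j396 Ω.
Step 4 — Series with R1: Z_total = R1 + (L || C) = 102 + j396 Ω = 408.9∠75.6° Ω.
Step 5 — Source phasor: V = 5.46∠-138.9° V = -4.114 - j3.589 V.
Step 6 — Ohm's law: I = V / Z_total = (-4.114 - j3.589) / (102 + j396) = -0.01101 + j0.007554 A.
Step 7 — Convert to polar: |I| = 0.01335 A, ∠I = 145.5°.

I = 0.01335∠145.5° A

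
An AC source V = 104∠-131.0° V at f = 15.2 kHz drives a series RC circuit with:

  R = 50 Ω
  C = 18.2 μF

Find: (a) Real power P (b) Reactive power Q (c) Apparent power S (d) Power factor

Step 1 — Angular frequency: ω = 2π·f = 2π·1.52e+04 = 9.55e+04 rad/s.
Step 2 — Component impedances:
  R: Z = R = 50 Ω
  C: Z = 1/(jωC) = -j/(ω·C) = 0 - j0.5753 Ω
Step 3 — Series combination: Z_total = R + C = 50 - j0.5753 Ω = 50∠-0.7° Ω.
Step 4 — Source phasor: V = 104∠-131.0° V = -68.23 - j78.49 V.
Step 5 — Current: I = V / Z = -1.346 - j1.585 A = 2.08∠-130.3° A.
Step 6 — Complex power: S = V·I* = 216.3 - j2.489 VA.
Step 7 — Real power: P = Re(S) = 216.3 W.
Step 8 — Reactive power: Q = Im(S) = -2.489 VAR.
Step 9 — Apparent power: |S| = 216.3 VA.
Step 10 — Power factor: PF = P/|S| = 0.9999 (leading).

(a) P = 216.3 W  (b) Q = -2.489 VAR  (c) S = 216.3 VA  (d) PF = 0.9999 (leading)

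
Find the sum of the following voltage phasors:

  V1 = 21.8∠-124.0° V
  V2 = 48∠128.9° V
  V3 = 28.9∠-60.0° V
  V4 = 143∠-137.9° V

Step 1 — Convert each phasor to rectangular form:
  V1 = 21.8·(cos(-124.0°) + j·sin(-124.0°)) = -12.19 - j18.07 V
  V2 = 48·(cos(128.9°) + j·sin(128.9°)) = -30.14 + j37.36 V
  V3 = 28.9·(cos(-60.0°) + j·sin(-60.0°)) = 14.45 - j25.03 V
  V4 = 143·(cos(-137.9°) + j·sin(-137.9°)) = -106.1 - j95.87 V
Step 2 — Sum components: V_total = -134 - j101.6 V.
Step 3 — Convert to polar: |V_total| = 168.2 V, ∠V_total = -142.8°.

V_total = 168.2∠-142.8° V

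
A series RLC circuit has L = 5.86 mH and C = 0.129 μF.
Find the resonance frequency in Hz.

Step 1 — Resonance condition Im(Z)=0 gives ω₀ = 1/√(LC).
Step 2 — ω₀ = 1/√(0.00586·1.29e-07) = 3.637e+04 rad/s.
Step 3 — f₀ = ω₀/(2π) = 5789 Hz.

f₀ = 5789 Hz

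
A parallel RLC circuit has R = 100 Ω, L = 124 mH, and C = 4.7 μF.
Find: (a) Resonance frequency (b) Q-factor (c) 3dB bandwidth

Step 1 — Resonance: ω₀ = 1/√(LC) = 1/√(0.124·4.7e-06) = 1310 rad/s.
Step 2 — f₀ = ω₀/(2π) = 208.5 Hz.
Step 3 — Parallel Q: Q = R/(ω₀L) = 100/(1310·0.124) = 0.6157.
Step 4 — Bandwidth: Δω = ω₀/Q = 2128 rad/s; BW = Δω/(2π) = 338.6 Hz.

(a) f₀ = 208.5 Hz  (b) Q = 0.6157  (c) BW = 338.6 Hz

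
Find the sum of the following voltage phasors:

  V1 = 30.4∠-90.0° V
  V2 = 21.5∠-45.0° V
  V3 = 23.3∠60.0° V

Step 1 — Convert each phasor to rectangular form:
  V1 = 30.4·(cos(-90.0°) + j·sin(-90.0°)) = 0 - j30.4 V
  V2 = 21.5·(cos(-45.0°) + j·sin(-45.0°)) = 15.2 - j15.2 V
  V3 = 23.3·(cos(60.0°) + j·sin(60.0°)) = 11.65 + j20.18 V
Step 2 — Sum components: V_total = 26.85 - j25.42 V.
Step 3 — Convert to polar: |V_total| = 36.98 V, ∠V_total = -43.4°.

V_total = 36.98∠-43.4° V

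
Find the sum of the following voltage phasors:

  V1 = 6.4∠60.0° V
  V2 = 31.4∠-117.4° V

Step 1 — Convert each phasor to rectangular form:
  V1 = 6.4·(cos(60.0°) + j·sin(60.0°)) = 3.2 + j5.543 V
  V2 = 31.4·(cos(-117.4°) + j·sin(-117.4°)) = -14.45 - j27.88 V
Step 2 — Sum components: V_total = -11.25 - j22.33 V.
Step 3 — Convert to polar: |V_total| = 25.01 V, ∠V_total = -116.7°.

V_total = 25.01∠-116.7° V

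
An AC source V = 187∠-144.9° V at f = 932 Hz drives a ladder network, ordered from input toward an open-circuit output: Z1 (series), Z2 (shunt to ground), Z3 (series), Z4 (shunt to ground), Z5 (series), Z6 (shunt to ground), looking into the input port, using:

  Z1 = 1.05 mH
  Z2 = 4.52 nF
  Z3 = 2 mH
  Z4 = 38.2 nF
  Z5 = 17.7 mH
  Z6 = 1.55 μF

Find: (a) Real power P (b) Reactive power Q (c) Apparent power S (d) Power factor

Step 1 — Angular frequency: ω = 2π·f = 2π·932 = 5856 rad/s.
Step 2 — Component impedances:
  Z1: Z = jωL = j·5856·0.00105 = 0 + j6.149 Ω
  Z2: Z = 1/(jωC) = -j/(ω·C) = 0 - j3.778e+04 Ω
  Z3: Z = jωL = j·5856·0.002 = 0 + j11.71 Ω
  Z4: Z = 1/(jωC) = -j/(ω·C) = 0 - j4470 Ω
  Z5: Z = jωL = j·5856·0.0177 = 0 + j103.6 Ω
  Z6: Z = 1/(jωC) = -j/(ω·C) = 0 - j110.2 Ω
Step 3 — Ladder network (open output): work backward from the far end, alternating series and parallel combinations. Z_in = 0 + j11.35 Ω = 11.35∠90.0° Ω.
Step 4 — Source phasor: V = 187∠-144.9° V = -153 - j107.5 V.
Step 5 — Current: I = V / Z = -9.475 + j13.48 A = 16.48∠125.1° A.
Step 6 — Complex power: S = V·I* = 0 + j3081 VA.
Step 7 — Real power: P = Re(S) = 0 W.
Step 8 — Reactive power: Q = Im(S) = 3081 VAR.
Step 9 — Apparent power: |S| = 3081 VA.
Step 10 — Power factor: PF = P/|S| = 0 (lagging).

(a) P = 0 W  (b) Q = 3081 VAR  (c) S = 3081 VA  (d) PF = 0 (lagging)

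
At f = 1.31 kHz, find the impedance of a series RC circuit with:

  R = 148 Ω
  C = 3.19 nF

Step 1 — Angular frequency: ω = 2π·f = 2π·1310 = 8231 rad/s.
Step 2 — Component impedances:
  R: Z = R = 148 Ω
  C: Z = 1/(jωC) = -j/(ω·C) = 0 - j3.809e+04 Ω
Step 3 — Series combination: Z_total = R + C = 148 - j3.809e+04 Ω = 3.809e+04∠-89.8° Ω.

Z = 148 - j3.809e+04 Ω = 3.809e+04∠-89.8° Ω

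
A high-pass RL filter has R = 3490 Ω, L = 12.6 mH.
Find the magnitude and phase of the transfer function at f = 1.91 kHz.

Step 1 — Angular frequency: ω = 2π·1910 = 1.2e+04 rad/s.
Step 2 — Transfer function: H(jω) = jωL/(R + jωL).
Step 3 — Numerator jωL = j·151.2; denominator R + jωL = 3490 + j151.2.
Step 4 — H = 0.001874 + j0.04325.
Step 5 — Magnitude: |H| = 0.04329 (-27.3 dB); phase: φ = 87.5°.

|H| = 0.04329 (-27.3 dB), φ = 87.5°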